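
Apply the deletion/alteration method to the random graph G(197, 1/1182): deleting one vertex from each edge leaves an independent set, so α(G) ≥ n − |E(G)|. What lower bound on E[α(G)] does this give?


E[|E(G)|] = C(197, 2)·p = 19306 · (1/1182) = 49/3.
E[α(G)] ≥ n − E[|E(G)|] = 197 − 49/3 = 542/3.
Numerically: ≈ 180.667.
(This is only a lower bound; the true E[α(G)] may be larger.)

E[α(G)] ≥ 542/3 ≈ 180.667.


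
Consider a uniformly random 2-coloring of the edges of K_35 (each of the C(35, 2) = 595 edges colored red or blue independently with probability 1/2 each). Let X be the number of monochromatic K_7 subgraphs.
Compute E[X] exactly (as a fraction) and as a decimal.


Let X = Σ_S X_S over the C(35, 7) = 6724520 subsets S of size 7, where X_S = 1 if the K_7 on S is monochromatic.
For a fixed S, the K_7 on S has C(7, 2) = 21 edges. P[all 21 edges red] = (1/2)^21, and likewise for blue, so P[monochromatic] = 2·(1/2)^21 = 2^{1 − 21} = 1/1048576.
Summing: E[X] = C(35, 7) · 2^{1 − 21} = 6724520 · 1/1048576 = 840565/131072.
Numerically: E[X] ≈ 6.413.

E[X] = C(35,7)·2^(1−C(7,2)) = 840565/131072 ≈ 6.413.


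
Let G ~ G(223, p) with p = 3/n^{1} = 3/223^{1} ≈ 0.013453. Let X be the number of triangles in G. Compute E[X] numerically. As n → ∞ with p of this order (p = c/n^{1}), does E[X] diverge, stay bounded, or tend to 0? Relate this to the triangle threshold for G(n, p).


Number of potential triangles: C(223, 3) = 1823471.
Each occurs with probability p³ ≈ (0.013453)³ ≈ 2.4347209e-06.
By linearity: E[X] = C(223, 3)·p³ ≈ 1823471 · 2.4347209e-06 ≈ 4.43964.
Here α = 1, so p = 3/n is exactly at the triangle threshold p ~ 1/n. Asymptotically E[X] → c³/6 = 3³/6 = 9/2 ≈ 4.50000, a bounded constant. In this regime the triangle count is asymptotically Poisson(c³/6).

E[X] ≈ 4.43964; in regime p = Θ(1/n^{1}) E[X] stays bounded (at the triangle threshold p ~ 1/n).


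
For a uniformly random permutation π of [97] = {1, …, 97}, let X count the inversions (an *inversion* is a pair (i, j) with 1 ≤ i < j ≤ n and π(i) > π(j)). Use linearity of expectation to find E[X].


Write X = Σ X_I over the C(97, 2) = 4656 pairs i < j, with X_I the indicator of one inversion.
There are 4656 indicators.
For each fixed pair i < j, the values π(i) and π(j) are two distinct elements of {1, …, 97} in uniformly random order; by symmetry P[π(i) > π(j)] = 1/2.
By linearity: E[X] = 4656 · (1/2) = C(97, 2) · (1/2) = 4656/2 = 2328 ≈ 2328.000.

E[X] = 2328 = 2328.000.


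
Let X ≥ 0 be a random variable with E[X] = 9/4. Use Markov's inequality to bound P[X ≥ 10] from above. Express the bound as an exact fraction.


μ = E[X] = 9/4, a = 10.
Markov: P[X ≥ 10] ≤ μ/a = (9/4)/10 = 9/40.
Numerically: ≈ 0.225000.
(Since a = 10 > μ = 2.250000, the bound 9/40 is < 1 and informative.)

P[X ≥ 10] ≤ 9/40 ≈ 0.225000.


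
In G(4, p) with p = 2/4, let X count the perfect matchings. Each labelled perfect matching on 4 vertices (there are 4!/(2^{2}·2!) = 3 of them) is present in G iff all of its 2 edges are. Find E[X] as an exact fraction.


K_4 has 4!/(2^{2}·2!) = 3 labelled perfect matchings.
For each such perfect matching H, let X_H = 1 if all 2 edges of H are present in G. Then P[X_H = 1] = p^{2} = (1/2)^{2} = 1/4.
By linearity: E[X] = Σ_H E[X_H] = 3 · p^{2} = 3 · 1/4 = 3/4.
Numerically: E[X] ≈ 0.75.

E[X] = 3 · (1/2)^{2} = 3/4 ≈ 0.75.


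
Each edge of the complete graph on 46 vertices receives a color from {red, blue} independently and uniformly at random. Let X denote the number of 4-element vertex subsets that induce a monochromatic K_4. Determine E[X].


Let X = Σ_S X_S over the C(46, 4) = 163185 subsets S of size 4, where X_S = 1 if the K_4 on S is monochromatic.
For a fixed S, the K_4 on S has C(4, 2) = 6 edges. P[all 6 edges red] = (1/2)^6, and likewise for blue, so P[monochromatic] = 2·(1/2)^6 = 2^{1 − 6} = 1/32.
Summing: E[X] = C(46, 4) · 2^{1 − 6} = 163185 · 1/32 = 163185/32.
Numerically: E[X] ≈ 5099.5312.

E[X] = C(46,4)·2^(1−C(4,2)) = 163185/32 ≈ 5099.5312.


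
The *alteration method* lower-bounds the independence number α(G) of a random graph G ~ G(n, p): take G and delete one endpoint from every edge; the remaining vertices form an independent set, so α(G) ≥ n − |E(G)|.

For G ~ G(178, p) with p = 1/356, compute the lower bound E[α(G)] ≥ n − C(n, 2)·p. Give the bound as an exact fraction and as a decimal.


E[|E(G)|] = C(178, 2)·p = 15753 · (1/356) = 177/4.
E[α(G)] ≥ n − E[|E(G)|] = 178 − 177/4 = 535/4.
Numerically: ≈ 133.750.
(This is only a lower bound; the true E[α(G)] may be larger.)

E[α(G)] ≥ 535/4 ≈ 133.750.


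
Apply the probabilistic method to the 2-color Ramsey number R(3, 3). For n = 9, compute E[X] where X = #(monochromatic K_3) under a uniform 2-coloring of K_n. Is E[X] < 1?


E[X] = C(9, 3) · 2^{1 − 3} = 84 · 2^{−2} = 84/4.
As a reduced fraction: E[X] = 21 ≈ 21.0000000.
Is E[X] < 1? NO.
Since E[X] ≥ 1, the first-moment bound is inconclusive at n = 9; it does NOT by itself certify R(3, 3) > 9.

E[X] = 21 ≈ 21.0000000; E[X] ≥ 1; first-moment method inconclusive here.


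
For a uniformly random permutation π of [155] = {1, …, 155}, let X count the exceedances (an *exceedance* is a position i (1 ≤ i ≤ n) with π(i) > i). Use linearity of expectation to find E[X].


Write X = Σ_{i=1}^{155} X_i, where X_i = 1_{π(i) > i}.
For each fixed i, π(i) is uniform over {1, …, 155} (marginal of a uniform permutation), so P[π(i) > i] = (n − i)/n. Summing: Σ_{i=1}^{155} (n − i)/n = (0 + 1 + … + 154)/155 = 155(155 − 1)/(2·155) = (155 − 1)/2.
Hence E[X] = Σ_{i=1}^{155} (155 − i)/155 = 77 ≈ 77.0000.

E[X] = 77 = 77.0000.


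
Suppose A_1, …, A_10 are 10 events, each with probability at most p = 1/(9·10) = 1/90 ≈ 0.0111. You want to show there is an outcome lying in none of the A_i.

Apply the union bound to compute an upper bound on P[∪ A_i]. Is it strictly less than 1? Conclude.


Union bound: P[∪_{i=1}^{10} A_i] ≤ Σ_i P[A_i] ≤ 10·p = 10·(1/90) = 1/9.
Numerically: 1/9 ≈ 0.1111.
Is 1/9 < 1? YES.
Since P[∪ A_i] ≤ 1/9 < 1, the complement has P[∩ A_i^c] ≥ 1 − 1/9 = 8/9 > 0, so some outcome avoids every A_i.

10·p = 1/9 ≈ 0.1111; existence CERTIFIED by the union bound.


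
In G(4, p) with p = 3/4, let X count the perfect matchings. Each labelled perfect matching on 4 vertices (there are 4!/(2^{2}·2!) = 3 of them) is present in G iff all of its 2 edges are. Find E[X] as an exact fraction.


K_4 has 4!/(2^{2}·2!) = 3 labelled perfect matchings.
For each such perfect matching H, let X_H = 1 if all 2 edges of H are present in G. Then P[X_H = 1] = p^{2} = (3/4)^{2} = 9/16.
By linearity: E[X] = Σ_H E[X_H] = 3 · p^{2} = 3 · 9/16 = 27/16.
Numerically: E[X] ≈ 1.688.

E[X] = 3 · (3/4)^{2} = 27/16 ≈ 1.688.


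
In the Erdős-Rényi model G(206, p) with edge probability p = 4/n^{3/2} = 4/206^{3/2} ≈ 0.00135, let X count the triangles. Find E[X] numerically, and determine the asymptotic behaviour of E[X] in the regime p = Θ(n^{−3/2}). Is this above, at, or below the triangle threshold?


Number of potential triangles: C(206, 3) = 1435820.
Each occurs with probability p³ ≈ (0.00135)³ ≈ 2.47615e-09.
By linearity: E[X] = C(206, 3)·p³ ≈ 1435820 · 2.47615e-09 ≈ 0.004.
Since α = 3/2 > 1, p = c/n^{3/2} = o(1/n) is below the triangle threshold p ~ 1/n. Asymptotically E[X] ~ (c³/6)·n^{3(1−α)} = (4³/6)·n^{-1.5} → 0, so by Markov's inequality G has no triangles w.h.p.

E[X] ≈ 0.004; in regime p = Θ(1/n^{3/2}) E[X] tends to 0 (below the triangle threshold p ~ 1/n).


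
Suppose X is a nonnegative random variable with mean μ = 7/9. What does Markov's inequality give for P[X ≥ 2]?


μ = E[X] = 7/9, a = 2.
Markov: P[X ≥ 2] ≤ μ/a = (7/9)/2 = 7/18.
Numerically: ≈ 0.388889.
(Since a = 2 > μ = 0.777778, the bound 7/18 is < 1 and informative.)

P[X ≥ 2] ≤ 7/18 ≈ 0.388889.


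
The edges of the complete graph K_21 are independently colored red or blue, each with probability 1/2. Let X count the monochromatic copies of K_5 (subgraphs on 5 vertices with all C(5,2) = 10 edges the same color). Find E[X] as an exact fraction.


Let X = Σ_S X_S over the C(21, 5) = 20349 subsets S of size 5, where X_S = 1 if the K_5 on S is monochromatic.
For a fixed S, the K_5 on S has C(5, 2) = 10 edges. P[all 10 edges red] = (1/2)^10, and likewise for blue, so P[monochromatic] = 2·(1/2)^10 = 2^{1 − 10} = 1/512.
Summing: E[X] = C(21, 5) · 2^{1 − 10} = 20349 · 1/512 = 20349/512.
Numerically: E[X] ≈ 39.744.

E[X] = C(21,5)·2^(1−C(5,2)) = 20349/512 ≈ 39.744.


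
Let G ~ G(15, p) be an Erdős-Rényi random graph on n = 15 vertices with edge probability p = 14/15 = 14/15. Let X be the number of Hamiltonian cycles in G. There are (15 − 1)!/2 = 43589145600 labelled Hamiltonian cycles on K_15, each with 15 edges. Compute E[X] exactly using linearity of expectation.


K_15 has (15 − 1)!/2 = 43589145600 labelled Hamiltonian cycles.
For each such Hamiltonian cycle H, let X_H = 1 if all 15 edges of H are present in G. Then P[X_H = 1] = p^{15} = (14/15)^{15} = 155568095557812224/437893890380859375.
Summing the indicators: E[X] = Σ_H E[X_H] = 43589145600 · p^{15} = 43589145600 · 155568095557812224/437893890380859375 = 1116227221067356419653632/72081298828125.
Numerically: E[X] ≈ 1.54857e+10.

E[X] = 43589145600 · (14/15)^{15} = 1116227221067356419653632/72081298828125 ≈ 1.54857e+10.


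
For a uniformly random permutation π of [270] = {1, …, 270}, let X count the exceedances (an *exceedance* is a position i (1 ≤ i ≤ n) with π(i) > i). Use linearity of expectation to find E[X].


Write X = Σ_{i=1}^{270} X_i, where X_i = 1_{π(i) > i}.
For each fixed i, π(i) is uniform over {1, …, 270} (marginal of a uniform permutation), so P[π(i) > i] = (n − i)/n. Summing: Σ_{i=1}^{270} (n − i)/n = (0 + 1 + … + 269)/270 = 270(270 − 1)/(2·270) = (270 − 1)/2.
Hence E[X] = Σ_{i=1}^{270} (270 − i)/270 = 269/2 ≈ 134.500000.

E[X] = 269/2 = 134.500000.


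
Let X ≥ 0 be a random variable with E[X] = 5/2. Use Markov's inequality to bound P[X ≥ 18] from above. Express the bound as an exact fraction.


μ = E[X] = 5/2, a = 18.
Markov: P[X ≥ 18] ≤ μ/a = (5/2)/18 = 5/36.
Numerically: ≈ 0.13889.
(Since a = 18 > μ = 2.50000, the bound 5/36 is < 1 and informative.)

P[X ≥ 18] ≤ 5/36 ≈ 0.13889.


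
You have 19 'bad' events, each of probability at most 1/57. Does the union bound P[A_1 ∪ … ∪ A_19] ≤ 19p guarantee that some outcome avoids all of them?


Union bound: P[∪_{i=1}^{19} A_i] ≤ Σ_i P[A_i] ≤ 19·p = 19·(1/57) = 1/3.
Numerically: 1/3 ≈ 0.3333333.
Is 1/3 < 1? YES.
Since P[∪ A_i] ≤ 1/3 < 1, the complement has P[∩ A_i^c] ≥ 1 − 1/3 = 2/3 > 0, so some outcome avoids every A_i.

19·p = 1/3 ≈ 0.3333333; existence CERTIFIED by the union bound.


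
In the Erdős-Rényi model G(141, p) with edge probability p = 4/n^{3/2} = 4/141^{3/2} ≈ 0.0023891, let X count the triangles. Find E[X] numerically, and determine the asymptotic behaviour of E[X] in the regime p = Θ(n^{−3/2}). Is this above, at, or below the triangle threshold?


Number of potential triangles: C(141, 3) = 457310.
Each occurs with probability p³ ≈ (0.0023891)³ ≈ 1.3636219e-08.
By linearity: E[X] = C(141, 3)·p³ ≈ 457310 · 1.3636219e-08 ≈ 0.00624.
Since α = 3/2 > 1, p = c/n^{3/2} = o(1/n) is below the triangle threshold p ~ 1/n. Asymptotically E[X] ~ (c³/6)·n^{3(1−α)} = (4³/6)·n^{-1.5} → 0, so by Markov's inequality G has no triangles w.h.p.

E[X] ≈ 0.00624; in regime p = Θ(1/n^{3/2}) E[X] tends to 0 (below the triangle threshold p ~ 1/n).


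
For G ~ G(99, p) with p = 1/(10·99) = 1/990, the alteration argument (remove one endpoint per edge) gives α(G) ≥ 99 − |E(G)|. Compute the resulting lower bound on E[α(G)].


E[|E(G)|] = C(99, 2)·p = 4851 · (1/990) = 49/10.
E[α(G)] ≥ n − E[|E(G)|] = 99 − 49/10 = 941/10.
Numerically: ≈ 94.10000.
(This is only a lower bound; the true E[α(G)] may be larger.)

E[α(G)] ≥ 941/10 ≈ 94.10000.


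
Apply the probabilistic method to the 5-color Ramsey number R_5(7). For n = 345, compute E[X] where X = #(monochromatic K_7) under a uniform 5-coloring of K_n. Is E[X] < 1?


E[X] = C(345, 7) · 5^{1 − 21} = 108567596033820 · 5^{−20} = 108567596033820/95367431640625.
As a reduced fraction: E[X] = 21713519206764/19073486328125 ≈ 1.1384.
Is E[X] < 1? NO.
Since E[X] ≥ 1, the first-moment bound is inconclusive at n = 345; it does NOT by itself certify R_5(7) > 345.

E[X] = 21713519206764/19073486328125 ≈ 1.1384; E[X] ≥ 1; first-moment method inconclusive here.


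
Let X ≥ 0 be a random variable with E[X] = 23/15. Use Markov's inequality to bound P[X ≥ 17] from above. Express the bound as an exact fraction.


μ = E[X] = 23/15, a = 17.
Markov: P[X ≥ 17] ≤ μ/a = (23/15)/17 = 23/255.
Numerically: ≈ 0.090196.
(Since a = 17 > μ = 1.533333, the bound 23/255 is < 1 and informative.)

P[X ≥ 17] ≤ 23/255 ≈ 0.090196.


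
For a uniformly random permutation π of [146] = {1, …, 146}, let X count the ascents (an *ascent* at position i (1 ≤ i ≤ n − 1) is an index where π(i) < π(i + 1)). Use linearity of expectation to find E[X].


Write X = Σ X_I over i = 1, …, 145, with X_I the indicator of one ascent.
There are 145 indicators.
For each fixed i, the pair (π(i), π(i+1)) is a uniformly random ordered pair of distinct values from {1, …, 146}; by symmetry P[π(i) < π(i+1)] = 1/2.
By linearity: E[X] = 145 · (1/2) = (146 − 1) · (1/2) = 145/2 ≈ 72.50000.

E[X] = 145/2 = 72.50000.


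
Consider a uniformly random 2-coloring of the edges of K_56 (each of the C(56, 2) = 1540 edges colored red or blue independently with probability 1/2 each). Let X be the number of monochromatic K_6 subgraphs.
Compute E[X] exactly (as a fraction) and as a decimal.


Let X = Σ_S X_S over the C(56, 6) = 32468436 subsets S of size 6, where X_S = 1 if the K_6 on S is monochromatic.
For a fixed S, the K_6 on S has C(6, 2) = 15 edges. P[all 15 edges red] = (1/2)^15, and likewise for blue, so P[monochromatic] = 2·(1/2)^15 = 2^{1 − 15} = 1/16384.
By linearity of expectation: E[X] = C(56, 6) · 2^{1 − 15} = 32468436 · 1/16384 = 8117109/4096.
Numerically: E[X] ≈ 1981.716.

E[X] = C(56,6)·2^(1−C(6,2)) = 8117109/4096 ≈ 1981.716.


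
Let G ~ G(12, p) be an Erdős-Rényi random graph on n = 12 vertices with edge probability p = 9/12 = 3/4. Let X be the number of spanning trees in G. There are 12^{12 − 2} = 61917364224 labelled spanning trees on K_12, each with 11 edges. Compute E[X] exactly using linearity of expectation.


K_12 has 12^{12 − 2} = 61917364224 labelled spanning trees.
For each such spanning tree H, let X_H = 1 if all 11 edges of H are present in G. Then P[X_H = 1] = p^{11} = (3/4)^{11} = 177147/4194304.
By linearity: E[X] = Σ_H E[X_H] = 61917364224 · p^{11} = 61917364224 · 177147/4194304 = 10460353203/4.
Numerically: E[X] ≈ 2.615e+09.

E[X] = 61917364224 · (3/4)^{11} = 10460353203/4 ≈ 2.615e+09.


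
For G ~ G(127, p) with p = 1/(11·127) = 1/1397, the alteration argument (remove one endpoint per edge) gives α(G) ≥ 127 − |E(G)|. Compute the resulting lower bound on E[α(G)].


E[|E(G)|] = C(127, 2)·p = 8001 · (1/1397) = 63/11.
E[α(G)] ≥ n − E[|E(G)|] = 127 − 63/11 = 1334/11.
Numerically: ≈ 121.27273.
(This is only a lower bound; the true E[α(G)] may be larger.)

E[α(G)] ≥ 1334/11 ≈ 121.27273.


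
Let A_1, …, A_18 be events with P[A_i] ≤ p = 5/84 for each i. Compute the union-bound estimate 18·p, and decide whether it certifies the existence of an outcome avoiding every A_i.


Union bound: P[∪_{i=1}^{18} A_i] ≤ Σ_i P[A_i] ≤ 18·p = 18·(5/84) = 15/14.
Numerically: 15/14 ≈ 1.0714.
Is 15/14 < 1? NO.
Since the bound 15/14 is ≥ 1, the union bound is uninformative here; it does NOT by itself certify existence.

18·p = 15/14 ≈ 1.0714; existence NOT certified by the union bound.


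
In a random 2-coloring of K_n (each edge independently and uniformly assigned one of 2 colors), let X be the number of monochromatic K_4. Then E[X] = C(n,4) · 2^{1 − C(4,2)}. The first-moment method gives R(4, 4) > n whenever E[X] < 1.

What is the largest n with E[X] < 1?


We need C(n, 4) · 2^{1 − 6} < 1, i.e. C(n, 4) < 2^{6 − 1} = 32.
Check values of n near the boundary:
  n = 4: C(4, 4) = 1; 1 < 32? YES
  n = 5: C(5, 4) = 5; 5 < 32? YES
  n = 6: C(6, 4) = 15; 15 < 32? YES
  n = 7: C(7, 4) = 35; 35 < 32? NO
  n = 8: C(8, 4) = 70; 70 < 32? NO
The largest n with C(n, 4) < 32 is n = 6 (where E[X] = 15/32 ≈ 0.468750). Hence R(4, 4) > 6, i.e. R(4, 4) ≥ 7.

Largest n = 6; hence R(4, 4) > 6.


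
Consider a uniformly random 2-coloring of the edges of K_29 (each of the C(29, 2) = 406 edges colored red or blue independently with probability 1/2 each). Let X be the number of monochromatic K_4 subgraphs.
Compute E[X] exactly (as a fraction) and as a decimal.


Let X = Σ_S X_S over the C(29, 4) = 23751 subsets S of size 4, where X_S = 1 if the K_4 on S is monochromatic.
For a fixed S, the K_4 on S has C(4, 2) = 6 edges. P[all 6 edges red] = (1/2)^6, and likewise for blue, so P[monochromatic] = 2·(1/2)^6 = 2^{1 − 6} = 1/32.
By linearity: E[X] = C(29, 4) · 2^{1 − 6} = 23751 · 1/32 = 23751/32.
Numerically: E[X] ≈ 742.218750.

E[X] = C(29,4)·2^(1−C(4,2)) = 23751/32 ≈ 742.218750.


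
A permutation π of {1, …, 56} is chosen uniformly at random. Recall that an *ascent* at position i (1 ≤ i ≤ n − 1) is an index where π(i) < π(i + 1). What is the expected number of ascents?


Write X = Σ X_I over i = 1, …, 55, with X_I the indicator of one ascent.
There are 55 indicators.
For each fixed i, the pair (π(i), π(i+1)) is a uniformly random ordered pair of distinct values from {1, …, 56}; by symmetry P[π(i) < π(i+1)] = 1/2.
By linearity: E[X] = 55 · (1/2) = (56 − 1) · (1/2) = 55/2 ≈ 27.5000.

E[X] = 55/2 = 27.5000.


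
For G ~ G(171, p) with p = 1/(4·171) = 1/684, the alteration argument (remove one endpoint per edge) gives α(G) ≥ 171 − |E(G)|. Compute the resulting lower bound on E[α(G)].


E[|E(G)|] = C(171, 2)·p = 14535 · (1/684) = 85/4.
E[α(G)] ≥ n − E[|E(G)|] = 171 − 85/4 = 599/4.
Numerically: ≈ 149.750000.
(This is only a lower bound; the true E[α(G)] may be larger.)

E[α(G)] ≥ 599/4 ≈ 149.750000.


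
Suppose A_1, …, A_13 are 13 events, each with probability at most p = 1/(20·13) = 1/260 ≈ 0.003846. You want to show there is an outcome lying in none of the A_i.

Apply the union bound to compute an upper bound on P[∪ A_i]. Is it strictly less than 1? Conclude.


Union bound: P[∪_{i=1}^{13} A_i] ≤ Σ_i P[A_i] ≤ 13·p = 13·(1/260) = 1/20.
Numerically: 1/20 ≈ 0.050000.
Is 1/20 < 1? YES.
Since P[∪ A_i] ≤ 1/20 < 1, the complement has P[∩ A_i^c] ≥ 1 − 1/20 = 19/20 > 0, so some outcome avoids every A_i.

13·p = 1/20 ≈ 0.050000; existence CERTIFIED by the union bound.


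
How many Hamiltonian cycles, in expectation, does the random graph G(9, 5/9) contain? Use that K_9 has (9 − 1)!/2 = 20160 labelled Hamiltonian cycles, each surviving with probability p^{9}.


K_9 has (9 − 1)!/2 = 20160 labelled Hamiltonian cycles.
For each such Hamiltonian cycle H, let X_H = 1 if all 9 edges of H are present in G. Then P[X_H = 1] = p^{9} = (5/9)^{9} = 1953125/387420489.
By linearity: E[X] = Σ_H E[X_H] = 20160 · p^{9} = 20160 · 1953125/387420489 = 4375000000/43046721.
Numerically: E[X] ≈ 102.

E[X] = 20160 · (5/9)^{9} = 4375000000/43046721 ≈ 102.


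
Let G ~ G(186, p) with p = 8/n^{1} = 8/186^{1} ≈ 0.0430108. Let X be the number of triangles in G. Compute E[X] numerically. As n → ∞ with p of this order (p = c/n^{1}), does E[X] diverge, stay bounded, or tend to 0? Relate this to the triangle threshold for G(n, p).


Number of potential triangles: C(186, 3) = 1055240.
Each occurs with probability p³ ≈ (0.0430108)³ ≈ 7.95666601e-05.
By linearity: E[X] = C(186, 3)·p³ ≈ 1055240 · 7.95666601e-05 ≈ 83.961922.
Here α = 1, so p = 8/n is exactly at the triangle threshold p ~ 1/n. Asymptotically E[X] → c³/6 = 8³/6 = 256/3 ≈ 85.333333, a bounded constant. In this regime the triangle count is asymptotically Poisson(c³/6).

E[X] ≈ 83.961922; in regime p = Θ(1/n^{1}) E[X] stays bounded (at the triangle threshold p ~ 1/n).


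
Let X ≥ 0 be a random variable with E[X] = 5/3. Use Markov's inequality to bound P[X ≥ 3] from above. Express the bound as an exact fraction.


μ = E[X] = 5/3, a = 3.
Markov: P[X ≥ 3] ≤ μ/a = (5/3)/3 = 5/9.
Numerically: ≈ 0.555556.
(Since a = 3 > μ = 1.666667, the bound 5/9 is < 1 and informative.)

P[X ≥ 3] ≤ 5/9 ≈ 0.555556.


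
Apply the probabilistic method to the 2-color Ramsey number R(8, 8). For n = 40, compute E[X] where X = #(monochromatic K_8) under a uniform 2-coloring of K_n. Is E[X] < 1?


E[X] = C(40, 8) · 2^{1 − 28} = 76904685 · 2^{−27} = 76904685/134217728.
As a reduced fraction: E[X] = 76904685/134217728 ≈ 0.5729846.
Is E[X] < 1? YES.
Since E[X] < 1, there exists a 2-coloring of K_{40} with no monochromatic K_8; hence R(8, 8) > 40.

E[X] = 76904685/134217728 ≈ 0.5729846; E[X] < 1, so R(8, 8) > 40.


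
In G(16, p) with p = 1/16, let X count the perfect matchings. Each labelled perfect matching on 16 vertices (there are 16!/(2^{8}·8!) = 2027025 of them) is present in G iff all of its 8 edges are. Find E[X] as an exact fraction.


K_16 has 16!/(2^{8}·8!) = 2027025 labelled perfect matchings.
For each such perfect matching H, let X_H = 1 if all 8 edges of H are present in G. Then P[X_H = 1] = p^{8} = (1/16)^{8} = 1/4294967296.
By linearity: E[X] = Σ_H E[X_H] = 2027025 · p^{8} = 2027025 · 1/4294967296 = 2027025/4294967296.
Numerically: E[X] ≈ 0.000472.

E[X] = 2027025 · (1/16)^{8} = 2027025/4294967296 ≈ 0.000472.


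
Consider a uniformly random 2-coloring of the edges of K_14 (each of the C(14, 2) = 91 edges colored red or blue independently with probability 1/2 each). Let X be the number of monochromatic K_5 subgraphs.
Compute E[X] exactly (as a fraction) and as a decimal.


Let X = Σ_S X_S over the C(14, 5) = 2002 subsets S of size 5, where X_S = 1 if the K_5 on S is monochromatic.
For a fixed S, the K_5 on S has C(5, 2) = 10 edges. P[all 10 edges red] = (1/2)^10, and likewise for blue, so P[monochromatic] = 2·(1/2)^10 = 2^{1 − 10} = 1/512.
By linearity of expectation: E[X] = C(14, 5) · 2^{1 − 10} = 2002 · 1/512 = 1001/256.
Numerically: E[X] ≈ 3.9102.

E[X] = C(14,5)·2^(1−C(5,2)) = 1001/256 ≈ 3.9102.


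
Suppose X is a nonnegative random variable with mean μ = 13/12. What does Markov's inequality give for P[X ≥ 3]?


μ = E[X] = 13/12, a = 3.
Markov: P[X ≥ 3] ≤ μ/a = (13/12)/3 = 13/36.
Numerically: ≈ 0.36111.
(Since a = 3 > μ = 1.08333, the bound 13/36 is < 1 and informative.)

P[X ≥ 3] ≤ 13/36 ≈ 0.36111.


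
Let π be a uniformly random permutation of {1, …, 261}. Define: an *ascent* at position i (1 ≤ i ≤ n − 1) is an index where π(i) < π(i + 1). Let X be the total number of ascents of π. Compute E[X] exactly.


Write X = Σ X_I over i = 1, …, 260, with X_I the indicator of one ascent.
There are 260 indicators.
For each fixed i, the pair (π(i), π(i+1)) is a uniformly random ordered pair of distinct values from {1, …, 261}; by symmetry P[π(i) < π(i+1)] = 1/2.
By linearity: E[X] = 260 · (1/2) = (261 − 1) · (1/2) = 130 ≈ 130.00000.

E[X] = 130 = 130.00000.


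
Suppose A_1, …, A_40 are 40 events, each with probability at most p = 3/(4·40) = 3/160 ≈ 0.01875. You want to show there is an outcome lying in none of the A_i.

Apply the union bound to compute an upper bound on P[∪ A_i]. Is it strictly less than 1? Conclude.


Union bound: P[∪_{i=1}^{40} A_i] ≤ Σ_i P[A_i] ≤ 40·p = 40·(3/160) = 3/4.
Numerically: 3/4 ≈ 0.75000.
Is 3/4 < 1? YES.
Since P[∪ A_i] ≤ 3/4 < 1, the complement has P[∩ A_i^c] ≥ 1 − 3/4 = 1/4 > 0, so some outcome avoids every A_i.

40·p = 3/4 ≈ 0.75000; existence CERTIFIED by the union bound.


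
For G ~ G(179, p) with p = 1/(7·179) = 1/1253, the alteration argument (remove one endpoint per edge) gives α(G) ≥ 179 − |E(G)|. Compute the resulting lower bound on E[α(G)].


E[|E(G)|] = C(179, 2)·p = 15931 · (1/1253) = 89/7.
E[α(G)] ≥ n − E[|E(G)|] = 179 − 89/7 = 1164/7.
Numerically: ≈ 166.2857.
(This is only a lower bound; the true E[α(G)] may be larger.)

E[α(G)] ≥ 1164/7 ≈ 166.2857.


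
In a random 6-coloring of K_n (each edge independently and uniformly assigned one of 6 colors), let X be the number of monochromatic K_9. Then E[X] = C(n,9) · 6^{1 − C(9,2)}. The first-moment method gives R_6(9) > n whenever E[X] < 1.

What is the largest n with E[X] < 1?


We need C(n, 9) · 6^{1 − 36} < 1, i.e. C(n, 9) < 6^{36 − 1} = 1719070799748422591028658176.
Check values of n near the boundary:
  n = 4406: C(4406, 9) = 1710356485221788389505285700; 1710356485221788389505285700 < 1719070799748422591028658176? YES
  n = 4407: C(4407, 9) = 1713856532599459170657070050; 1713856532599459170657070050 < 1719070799748422591028658176? YES
  n = 4408: C(4408, 9) = 1717362945146264156457459600; 1717362945146264156457459600 < 1719070799748422591028658176? YES
  n = 4409: C(4409, 9) = 1720875732988608787686577131; 1720875732988608787686577131 < 1719070799748422591028658176? NO
The largest n with C(n, 9) < 1719070799748422591028658176 is n = 4408 (where E[X] = 35778394690547169926197075/35813974994758803979763712 ≈ 0.9990065). Hence R_6(9) > 4408, i.e. R_6(9) ≥ 4409.

Largest n = 4408; hence R_6(9) > 4408.


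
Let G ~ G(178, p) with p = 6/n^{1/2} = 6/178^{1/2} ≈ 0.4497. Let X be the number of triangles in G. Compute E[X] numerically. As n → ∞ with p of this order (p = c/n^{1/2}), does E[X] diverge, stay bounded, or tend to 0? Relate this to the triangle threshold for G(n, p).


Number of potential triangles: C(178, 3) = 924176.
Each occurs with probability p³ ≈ (0.4497)³ ≈ 9.095441e-02.
By linearity: E[X] = C(178, 3)·p³ ≈ 924176 · 9.095441e-02 ≈ 84057.8802.
Since α = 1/2 < 1, p = c/n^{1/2} ≫ 1/n is above the triangle threshold p ~ 1/n. Asymptotically E[X] ~ (c³/6)·n^{3(1−α)} = (6³/6)·n^{1.5} → ∞; triangles are abundant w.h.p.

E[X] ≈ 84057.8802; in regime p = Θ(1/n^{1/2}) E[X] diverges (above the triangle threshold p ~ 1/n).


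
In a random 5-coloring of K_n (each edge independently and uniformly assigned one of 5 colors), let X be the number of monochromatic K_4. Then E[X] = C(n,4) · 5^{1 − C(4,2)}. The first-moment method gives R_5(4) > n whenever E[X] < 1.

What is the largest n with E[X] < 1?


We need C(n, 4) · 5^{1 − 6} < 1, i.e. C(n, 4) < 5^{6 − 1} = 3125.
Check values of n near the boundary:
  n = 13: C(13, 4) = 715; 715 < 3125? YES
  n = 14: C(14, 4) = 1001; 1001 < 3125? YES
  n = 15: C(15, 4) = 1365; 1365 < 3125? YES
  n = 16: C(16, 4) = 1820; 1820 < 3125? YES
  n = 17: C(17, 4) = 2380; 2380 < 3125? YES
  n = 18: C(18, 4) = 3060; 3060 < 3125? YES
  n = 19: C(19, 4) = 3876; 3876 < 3125? NO
The largest n with C(n, 4) < 3125 is n = 18 (where E[X] = 612/625 ≈ 0.97920). Hence R_5(4) > 18, i.e. R_5(4) ≥ 19.

Largest n = 18; hence R_5(4) > 18.


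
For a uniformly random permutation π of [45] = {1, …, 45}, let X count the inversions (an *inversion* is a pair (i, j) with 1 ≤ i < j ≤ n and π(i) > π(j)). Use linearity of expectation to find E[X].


Write X = Σ X_I over the C(45, 2) = 990 pairs i < j, with X_I the indicator of one inversion.
There are 990 indicators.
For each fixed pair i < j, the values π(i) and π(j) are two distinct elements of {1, …, 45} in uniformly random order; by symmetry P[π(i) > π(j)] = 1/2.
By linearity: E[X] = 990 · (1/2) = C(45, 2) · (1/2) = 990/2 = 495 ≈ 495.0000.

E[X] = 495 = 495.0000.


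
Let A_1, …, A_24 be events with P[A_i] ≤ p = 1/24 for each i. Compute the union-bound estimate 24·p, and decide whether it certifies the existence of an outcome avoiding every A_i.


Union bound: P[∪_{i=1}^{24} A_i] ≤ Σ_i P[A_i] ≤ 24·p = 24·(1/24) = 1.
Numerically: 1 ≈ 1.000000.
Is 1 < 1? NO.
Since the bound 1 is ≥ 1, the union bound is uninformative here; it does NOT by itself certify existence.

24·p = 1 ≈ 1.000000; existence NOT certified by the union bound.


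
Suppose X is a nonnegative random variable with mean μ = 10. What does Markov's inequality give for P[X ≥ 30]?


μ = E[X] = 10, a = 30.
Markov: P[X ≥ 30] ≤ μ/a = (10)/30 = 1/3.
Numerically: ≈ 0.33333.
(Since a = 30 > μ = 10.00000, the bound 1/3 is < 1 and informative.)

P[X ≥ 30] ≤ 1/3 ≈ 0.33333.


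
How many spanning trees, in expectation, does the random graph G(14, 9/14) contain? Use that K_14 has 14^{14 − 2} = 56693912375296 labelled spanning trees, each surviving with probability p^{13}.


K_14 has 14^{14 − 2} = 56693912375296 labelled spanning trees.
For each such spanning tree H, let X_H = 1 if all 13 edges of H are present in G. Then P[X_H = 1] = p^{13} = (9/14)^{13} = 2541865828329/793714773254144.
By linearity: E[X] = Σ_H E[X_H] = 56693912375296 · p^{13} = 56693912375296 · 2541865828329/793714773254144 = 2541865828329/14.
Numerically: E[X] ≈ 1.8156e+11.

E[X] = 56693912375296 · (9/14)^{13} = 2541865828329/14 ≈ 1.8156e+11.


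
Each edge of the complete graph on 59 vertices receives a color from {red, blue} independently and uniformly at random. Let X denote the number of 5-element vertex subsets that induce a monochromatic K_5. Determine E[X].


Let X = Σ_S X_S over the C(59, 5) = 5006386 subsets S of size 5, where X_S = 1 if the K_5 on S is monochromatic.
For a fixed S, the K_5 on S has C(5, 2) = 10 edges. P[all 10 edges red] = (1/2)^10, and likewise for blue, so P[monochromatic] = 2·(1/2)^10 = 2^{1 − 10} = 1/512.
By linearity of expectation: E[X] = C(59, 5) · 2^{1 − 10} = 5006386 · 1/512 = 2503193/256.
Numerically: E[X] ≈ 9778.0977.

E[X] = C(59,5)·2^(1−C(5,2)) = 2503193/256 ≈ 9778.0977.


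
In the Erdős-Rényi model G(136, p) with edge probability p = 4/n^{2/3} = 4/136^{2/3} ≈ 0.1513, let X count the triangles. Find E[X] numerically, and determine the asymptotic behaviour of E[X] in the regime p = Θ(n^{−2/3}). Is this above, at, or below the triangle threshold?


Number of potential triangles: C(136, 3) = 410040.
Each occurs with probability p³ ≈ (0.1513)³ ≈ 3.460208e-03.
By linearity: E[X] = C(136, 3)·p³ ≈ 410040 · 3.460208e-03 ≈ 1418.8235.
Since α = 2/3 < 1, p = c/n^{2/3} ≫ 1/n is above the triangle threshold p ~ 1/n. Asymptotically E[X] ~ (c³/6)·n^{3(1−α)} = (4³/6)·n^{1} → ∞; triangles are abundant w.h.p.

E[X] ≈ 1418.8235; in regime p = Θ(1/n^{2/3}) E[X] diverges (above the triangle threshold p ~ 1/n).


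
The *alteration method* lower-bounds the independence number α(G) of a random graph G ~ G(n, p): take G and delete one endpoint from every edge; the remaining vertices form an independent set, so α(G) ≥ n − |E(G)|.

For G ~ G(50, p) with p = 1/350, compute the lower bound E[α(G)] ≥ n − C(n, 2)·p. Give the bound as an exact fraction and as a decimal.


E[|E(G)|] = C(50, 2)·p = 1225 · (1/350) = 7/2.
E[α(G)] ≥ n − E[|E(G)|] = 50 − 7/2 = 93/2.
Numerically: ≈ 46.500.
(This is only a lower bound; the true E[α(G)] may be larger.)

E[α(G)] ≥ 93/2 ≈ 46.500.


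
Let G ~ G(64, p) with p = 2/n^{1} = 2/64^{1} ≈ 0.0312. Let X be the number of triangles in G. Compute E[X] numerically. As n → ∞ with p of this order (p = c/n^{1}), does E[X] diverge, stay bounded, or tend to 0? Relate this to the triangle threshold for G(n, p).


Number of potential triangles: C(64, 3) = 41664.
Each occurs with probability p³ ≈ (0.0312)³ ≈ 3.05176e-05.
By linearity: E[X] = C(64, 3)·p³ ≈ 41664 · 3.05176e-05 ≈ 1.271.
Here α = 1, so p = 2/n is exactly at the triangle threshold p ~ 1/n. Asymptotically E[X] → c³/6 = 2³/6 = 4/3 ≈ 1.333, a bounded constant. In this regime the triangle count is asymptotically Poisson(c³/6).

E[X] ≈ 1.271; in regime p = Θ(1/n^{1}) E[X] stays bounded (at the triangle threshold p ~ 1/n).


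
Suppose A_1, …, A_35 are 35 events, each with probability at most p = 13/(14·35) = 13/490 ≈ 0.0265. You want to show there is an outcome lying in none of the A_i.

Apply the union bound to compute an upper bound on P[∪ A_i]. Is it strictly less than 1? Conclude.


Union bound: P[∪_{i=1}^{35} A_i] ≤ Σ_i P[A_i] ≤ 35·p = 35·(13/490) = 13/14.
Numerically: 13/14 ≈ 0.9286.
Is 13/14 < 1? YES.
Since P[∪ A_i] ≤ 13/14 < 1, the complement has P[∩ A_i^c] ≥ 1 − 13/14 = 1/14 > 0, so some outcome avoids every A_i.

35·p = 13/14 ≈ 0.9286; existence CERTIFIED by the union bound.


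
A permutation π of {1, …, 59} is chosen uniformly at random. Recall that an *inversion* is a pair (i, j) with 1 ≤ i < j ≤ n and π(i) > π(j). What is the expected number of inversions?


Write X = Σ X_I over the C(59, 2) = 1711 pairs i < j, with X_I the indicator of one inversion.
There are 1711 indicators.
For each fixed pair i < j, the values π(i) and π(j) are two distinct elements of {1, …, 59} in uniformly random order; by symmetry P[π(i) > π(j)] = 1/2.
By linearity: E[X] = 1711 · (1/2) = C(59, 2) · (1/2) = 1711/2 = 1711/2 ≈ 855.500.

E[X] = 1711/2 = 855.500.


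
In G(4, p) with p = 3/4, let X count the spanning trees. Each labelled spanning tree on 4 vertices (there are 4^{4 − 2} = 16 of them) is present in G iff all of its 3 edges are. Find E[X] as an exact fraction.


K_4 has 4^{4 − 2} = 16 labelled spanning trees.
For each such spanning tree H, let X_H = 1 if all 3 edges of H are present in G. Then P[X_H = 1] = p^{3} = (3/4)^{3} = 27/64.
By linearity of expectation: E[X] = Σ_H E[X_H] = 16 · p^{3} = 16 · 27/64 = 27/4.
Numerically: E[X] ≈ 6.75.

E[X] = 16 · (3/4)^{3} = 27/4 ≈ 6.75.


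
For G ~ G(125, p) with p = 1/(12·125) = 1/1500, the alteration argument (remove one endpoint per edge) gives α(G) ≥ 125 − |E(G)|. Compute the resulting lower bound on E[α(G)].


E[|E(G)|] = C(125, 2)·p = 7750 · (1/1500) = 31/6.
E[α(G)] ≥ n − E[|E(G)|] = 125 − 31/6 = 719/6.
Numerically: ≈ 119.833.
(This is only a lower bound; the true E[α(G)] may be larger.)

E[α(G)] ≥ 719/6 ≈ 119.833.


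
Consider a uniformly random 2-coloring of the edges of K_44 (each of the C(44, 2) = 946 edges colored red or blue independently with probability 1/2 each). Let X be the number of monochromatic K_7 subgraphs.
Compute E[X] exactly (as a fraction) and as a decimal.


Let X = Σ_S X_S over the C(44, 7) = 38320568 subsets S of size 7, where X_S = 1 if the K_7 on S is monochromatic.
For a fixed S, the K_7 on S has C(7, 2) = 21 edges. P[all 21 edges red] = (1/2)^21, and likewise for blue, so P[monochromatic] = 2·(1/2)^21 = 2^{1 − 21} = 1/1048576.
Summing: E[X] = C(44, 7) · 2^{1 − 21} = 38320568 · 1/1048576 = 4790071/131072.
Numerically: E[X] ≈ 36.545.

E[X] = C(44,7)·2^(1−C(7,2)) = 4790071/131072 ≈ 36.545.


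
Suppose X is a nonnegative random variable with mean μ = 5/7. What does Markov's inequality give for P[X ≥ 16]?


μ = E[X] = 5/7, a = 16.
Markov: P[X ≥ 16] ≤ μ/a = (5/7)/16 = 5/112.
Numerically: ≈ 0.04464.
(Since a = 16 > μ = 0.71429, the bound 5/112 is < 1 and informative.)

P[X ≥ 16] ≤ 5/112 ≈ 0.04464.


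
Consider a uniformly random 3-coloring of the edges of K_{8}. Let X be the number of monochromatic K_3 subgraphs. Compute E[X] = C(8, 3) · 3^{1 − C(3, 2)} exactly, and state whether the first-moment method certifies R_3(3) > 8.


E[X] = C(8, 3) · 3^{1 − 3} = 56 · 3^{−2} = 56/9.
As a reduced fraction: E[X] = 56/9 ≈ 6.222222.
Is E[X] < 1? NO.
Since E[X] ≥ 1, the first-moment bound is inconclusive at n = 8; it does NOT by itself certify R_3(3) > 8.

E[X] = 56/9 ≈ 6.222222; E[X] ≥ 1; first-moment method inconclusive here.


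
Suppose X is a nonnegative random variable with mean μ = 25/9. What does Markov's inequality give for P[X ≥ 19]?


μ = E[X] = 25/9, a = 19.
Markov: P[X ≥ 19] ≤ μ/a = (25/9)/19 = 25/171.
Numerically: ≈ 0.14620.
(Since a = 19 > μ = 2.77778, the bound 25/171 is < 1 and informative.)

P[X ≥ 19] ≤ 25/171 ≈ 0.14620.


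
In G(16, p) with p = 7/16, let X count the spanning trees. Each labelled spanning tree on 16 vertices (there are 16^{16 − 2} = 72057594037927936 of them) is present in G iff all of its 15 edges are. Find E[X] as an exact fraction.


K_16 has 16^{16 − 2} = 72057594037927936 labelled spanning trees.
For each such spanning tree H, let X_H = 1 if all 15 edges of H are present in G. Then P[X_H = 1] = p^{15} = (7/16)^{15} = 4747561509943/1152921504606846976.
Summing the indicators: E[X] = Σ_H E[X_H] = 72057594037927936 · p^{15} = 72057594037927936 · 4747561509943/1152921504606846976 = 4747561509943/16.
Numerically: E[X] ≈ 2.97e+11.

E[X] = 72057594037927936 · (7/16)^{15} = 4747561509943/16 ≈ 2.97e+11.


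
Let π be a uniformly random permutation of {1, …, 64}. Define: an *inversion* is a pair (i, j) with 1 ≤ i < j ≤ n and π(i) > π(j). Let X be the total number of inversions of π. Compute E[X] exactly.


Write X = Σ X_I over the C(64, 2) = 2016 pairs i < j, with X_I the indicator of one inversion.
There are 2016 indicators.
For each fixed pair i < j, the values π(i) and π(j) are two distinct elements of {1, …, 64} in uniformly random order; by symmetry P[π(i) > π(j)] = 1/2.
By linearity: E[X] = 2016 · (1/2) = C(64, 2) · (1/2) = 2016/2 = 1008 ≈ 1008.000.

E[X] = 1008 = 1008.000.


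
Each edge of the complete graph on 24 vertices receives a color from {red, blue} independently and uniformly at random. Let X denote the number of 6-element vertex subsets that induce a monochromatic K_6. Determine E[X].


Let X = Σ_S X_S over the C(24, 6) = 134596 subsets S of size 6, where X_S = 1 if the K_6 on S is monochromatic.
For a fixed S, the K_6 on S has C(6, 2) = 15 edges. P[all 15 edges red] = (1/2)^15, and likewise for blue, so P[monochromatic] = 2·(1/2)^15 = 2^{1 − 15} = 1/16384.
Summing: E[X] = C(24, 6) · 2^{1 − 15} = 134596 · 1/16384 = 33649/4096.
Numerically: E[X] ≈ 8.2151.

E[X] = C(24,6)·2^(1−C(6,2)) = 33649/4096 ≈ 8.2151.


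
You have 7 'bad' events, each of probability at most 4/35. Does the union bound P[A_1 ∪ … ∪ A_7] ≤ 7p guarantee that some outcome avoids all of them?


Union bound: P[∪_{i=1}^{7} A_i] ≤ Σ_i P[A_i] ≤ 7·p = 7·(4/35) = 4/5.
Numerically: 4/5 ≈ 0.8000000.
Is 4/5 < 1? YES.
Since P[∪ A_i] ≤ 4/5 < 1, the complement has P[∩ A_i^c] ≥ 1 − 4/5 = 1/5 > 0, so some outcome avoids every A_i.

7·p = 4/5 ≈ 0.8000000; existence CERTIFIED by the union bound.


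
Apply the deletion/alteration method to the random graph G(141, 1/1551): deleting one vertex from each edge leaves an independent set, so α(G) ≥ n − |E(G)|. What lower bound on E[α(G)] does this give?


E[|E(G)|] = C(141, 2)·p = 9870 · (1/1551) = 70/11.
E[α(G)] ≥ n − E[|E(G)|] = 141 − 70/11 = 1481/11.
Numerically: ≈ 134.636.
(This is only a lower bound; the true E[α(G)] may be larger.)

E[α(G)] ≥ 1481/11 ≈ 134.636.


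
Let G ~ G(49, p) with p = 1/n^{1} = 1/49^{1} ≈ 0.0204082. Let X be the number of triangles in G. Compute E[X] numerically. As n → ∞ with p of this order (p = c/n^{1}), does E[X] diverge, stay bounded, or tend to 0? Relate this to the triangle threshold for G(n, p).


Number of potential triangles: C(49, 3) = 18424.
Each occurs with probability p³ ≈ (0.0204082)³ ≈ 8.49985975e-06.
By linearity: E[X] = C(49, 3)·p³ ≈ 18424 · 8.49985975e-06 ≈ 0.156601.
Here α = 1, so p = 1/n is exactly at the triangle threshold p ~ 1/n. Asymptotically E[X] → c³/6 = 1³/6 = 1/6 ≈ 0.166667, a bounded constant. In this regime the triangle count is asymptotically Poisson(c³/6).

E[X] ≈ 0.156601; in regime p = Θ(1/n^{1}) E[X] stays bounded (at the triangle threshold p ~ 1/n).
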